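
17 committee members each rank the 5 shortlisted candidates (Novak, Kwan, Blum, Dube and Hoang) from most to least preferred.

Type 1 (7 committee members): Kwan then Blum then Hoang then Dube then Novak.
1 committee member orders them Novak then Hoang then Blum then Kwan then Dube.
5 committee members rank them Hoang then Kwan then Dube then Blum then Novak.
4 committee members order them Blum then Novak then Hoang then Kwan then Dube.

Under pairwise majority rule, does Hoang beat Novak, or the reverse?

Hoang

Ballots ranking Hoang above Novak: 7 + 5 = 12.
Ballots ranking Novak above Hoang: 17 − 12 = 5.
Hoang wins the head-to-head 12–5.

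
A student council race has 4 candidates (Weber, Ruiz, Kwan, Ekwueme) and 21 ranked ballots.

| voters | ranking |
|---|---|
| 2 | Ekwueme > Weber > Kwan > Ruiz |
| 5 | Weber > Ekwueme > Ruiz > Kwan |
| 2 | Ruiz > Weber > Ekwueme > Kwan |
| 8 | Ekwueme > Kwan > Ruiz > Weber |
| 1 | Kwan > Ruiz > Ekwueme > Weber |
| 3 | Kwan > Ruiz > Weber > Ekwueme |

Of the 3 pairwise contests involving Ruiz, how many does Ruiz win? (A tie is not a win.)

Ruiz against each rival (21 voters):
Ruiz vs Weber: Ruiz preferred on 2+8+1+3 = 14 ballots; Ruiz wins 14–7.
Ruiz–Kwan: Kwan 14–7.
Ruiz vs Ekwueme: Ekwueme wins 15–6.
Ruiz beats Weber; loses to Kwan, Ekwueme — 1 pairwise win.

1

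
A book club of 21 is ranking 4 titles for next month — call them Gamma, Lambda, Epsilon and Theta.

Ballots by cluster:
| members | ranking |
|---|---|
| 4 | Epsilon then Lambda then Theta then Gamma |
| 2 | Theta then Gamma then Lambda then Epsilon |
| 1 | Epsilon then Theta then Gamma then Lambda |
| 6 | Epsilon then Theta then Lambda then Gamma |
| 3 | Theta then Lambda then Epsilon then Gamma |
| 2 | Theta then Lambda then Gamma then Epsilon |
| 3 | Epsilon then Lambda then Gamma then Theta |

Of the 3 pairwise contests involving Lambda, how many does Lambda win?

1

Lambda against each rival (21 members):
Lambda–Gamma: Lambda 18–3.
Lambda vs Epsilon: Lambda preferred on 2+3+2 = 7 ballots; Epsilon wins 14–7.
Lambda–Theta: Theta 14–7.
Lambda beats Gamma; loses to Epsilon, Theta — 1 pairwise win.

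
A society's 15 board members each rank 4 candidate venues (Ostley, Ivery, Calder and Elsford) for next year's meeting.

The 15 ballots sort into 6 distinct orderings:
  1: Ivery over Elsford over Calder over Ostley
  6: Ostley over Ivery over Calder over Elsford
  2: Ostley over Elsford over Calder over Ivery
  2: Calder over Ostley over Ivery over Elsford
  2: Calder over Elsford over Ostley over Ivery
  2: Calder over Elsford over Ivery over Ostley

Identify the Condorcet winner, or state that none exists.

Head-to-head results (15 organisers):
Ostley vs Ivery: Ostley wins 12–3.
Ostley vs Calder: 6+2 = 8 for Ostley, 7 for Calder — Ostley by 8–7.
Ostley vs Elsford: Ostley is ranked higher on 6+2+2 = 10 ballots, Elsford on 5. Ostley wins 10–5.
Ivery vs Calder: Calder, 8–7.
Ivery vs Elsford: 9 to 6, Ivery.
Calder–Elsford: Calder 12–3.
Only Ostley has no losses; Ostley is the Condorcet winner.

Ostley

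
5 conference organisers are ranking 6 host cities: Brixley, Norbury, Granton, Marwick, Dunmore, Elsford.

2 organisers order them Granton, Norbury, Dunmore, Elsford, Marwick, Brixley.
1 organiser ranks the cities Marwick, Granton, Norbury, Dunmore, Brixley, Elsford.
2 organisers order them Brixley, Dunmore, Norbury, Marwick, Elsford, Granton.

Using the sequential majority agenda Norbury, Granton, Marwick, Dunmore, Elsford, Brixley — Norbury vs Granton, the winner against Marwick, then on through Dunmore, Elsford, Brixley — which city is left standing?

Dunmore

Round 1: Norbury vs Granton — 2–3, Granton advances.
Round 2: Granton vs Marwick — 2–3, Marwick advances.
Round 3: Marwick vs Dunmore — 1–4, Dunmore advances.
Round 4: Dunmore vs Elsford — 5–0, Dunmore advances.
Round 5: Dunmore vs Brixley — 3–2, Dunmore advances.
The agenda winner is Dunmore.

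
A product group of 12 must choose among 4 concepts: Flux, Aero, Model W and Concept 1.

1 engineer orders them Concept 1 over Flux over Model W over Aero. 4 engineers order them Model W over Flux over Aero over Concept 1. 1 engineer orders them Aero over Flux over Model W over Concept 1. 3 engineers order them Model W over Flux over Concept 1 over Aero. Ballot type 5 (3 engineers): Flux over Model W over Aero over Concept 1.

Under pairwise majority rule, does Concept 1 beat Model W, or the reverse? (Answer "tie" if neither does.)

Model W

Ballots ranking Concept 1 above Model W: 1.
Ballots ranking Model W above Concept 1: 12 − 1 = 11.
Model W wins the head-to-head 11–1.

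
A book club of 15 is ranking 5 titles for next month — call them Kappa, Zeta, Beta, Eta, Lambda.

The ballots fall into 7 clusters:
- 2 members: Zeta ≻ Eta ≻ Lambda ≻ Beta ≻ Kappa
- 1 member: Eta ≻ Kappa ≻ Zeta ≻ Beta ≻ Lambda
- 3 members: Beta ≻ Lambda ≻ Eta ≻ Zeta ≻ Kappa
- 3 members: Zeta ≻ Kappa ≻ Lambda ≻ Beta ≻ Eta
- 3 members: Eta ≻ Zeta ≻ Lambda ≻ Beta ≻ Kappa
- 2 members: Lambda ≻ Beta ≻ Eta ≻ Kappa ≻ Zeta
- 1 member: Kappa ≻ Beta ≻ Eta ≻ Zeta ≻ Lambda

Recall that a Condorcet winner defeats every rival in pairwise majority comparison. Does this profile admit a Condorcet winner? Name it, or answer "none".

none

Check each pair by majority over 15 ballots:
Kappa–Zeta: Zeta 11–4.
Kappa vs Beta: Beta wins 10–5.
Kappa vs Eta: Eta wins 11–4.
Kappa vs Lambda: Lambda wins 10–5.
Zeta vs Beta: Zeta wins 9–6.
Zeta–Eta: Eta 10–5.
Zeta–Lambda: Zeta 10–5.
Beta–Eta: Beta 9–6.
Beta vs Lambda: Lambda, 10–5.
Eta vs Lambda: Lambda wins 8–7.
Every book loses at least once (Kappa loses to Zeta; Zeta loses to Eta; Beta loses to Zeta; Eta loses to Beta; Lambda loses to Zeta). The majority relation contains the cycle Zeta > Beta > Eta > Zeta, so there is no Condorcet winner.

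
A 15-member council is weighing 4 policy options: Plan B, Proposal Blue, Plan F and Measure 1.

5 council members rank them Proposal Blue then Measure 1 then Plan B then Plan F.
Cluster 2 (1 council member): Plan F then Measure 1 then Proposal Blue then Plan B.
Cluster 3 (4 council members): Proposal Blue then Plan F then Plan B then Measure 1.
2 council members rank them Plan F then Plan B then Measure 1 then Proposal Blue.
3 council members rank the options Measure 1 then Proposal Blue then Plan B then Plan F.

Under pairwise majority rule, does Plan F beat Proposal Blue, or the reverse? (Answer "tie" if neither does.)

Ballots ranking Plan F above Proposal Blue: 1 + 2 = 3.
Ballots ranking Proposal Blue above Plan F: 15 − 3 = 12.
Proposal Blue wins the head-to-head 12–3.

Proposal Blue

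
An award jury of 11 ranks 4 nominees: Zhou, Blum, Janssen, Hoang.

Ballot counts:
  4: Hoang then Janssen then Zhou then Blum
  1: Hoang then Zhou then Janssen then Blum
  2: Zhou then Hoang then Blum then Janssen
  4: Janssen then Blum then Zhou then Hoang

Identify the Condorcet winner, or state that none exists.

Head-to-head results (11 jurors):
Zhou vs Blum: 7 to 4, Zhou.
Zhou vs Janssen: 3 to 8, Janssen.
Zhou vs Hoang: 2+4 = 6 for Zhou, 5 for Hoang — Zhou by 6–5.
Blum–Janssen: Janssen 9–2.
Blum vs Hoang: 4 to 7, Hoang.
Janssen vs Hoang: 4 for Janssen, 7 for Hoang — Hoang by 7–4.
Each nominee drops at least one matchup (Zhou loses to Janssen; Blum loses to Zhou; Janssen loses to Hoang; Hoang loses to Zhou); the cycle Zhou → Hoang → Janssen → Zhou rules out a Condorcet winner.

none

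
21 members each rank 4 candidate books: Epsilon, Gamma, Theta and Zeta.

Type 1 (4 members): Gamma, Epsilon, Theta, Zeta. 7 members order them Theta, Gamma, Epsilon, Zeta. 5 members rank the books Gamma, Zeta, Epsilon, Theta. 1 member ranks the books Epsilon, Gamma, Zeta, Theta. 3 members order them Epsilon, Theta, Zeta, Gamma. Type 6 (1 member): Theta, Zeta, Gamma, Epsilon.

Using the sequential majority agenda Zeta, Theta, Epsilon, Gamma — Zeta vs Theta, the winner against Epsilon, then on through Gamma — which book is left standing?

Round 1: Zeta vs Theta — 6–15, Theta advances.
Round 2: Theta vs Epsilon — 8–13, Epsilon advances.
Round 3: Epsilon vs Gamma — 4–17, Gamma advances.
The agenda winner is Gamma.

Gamma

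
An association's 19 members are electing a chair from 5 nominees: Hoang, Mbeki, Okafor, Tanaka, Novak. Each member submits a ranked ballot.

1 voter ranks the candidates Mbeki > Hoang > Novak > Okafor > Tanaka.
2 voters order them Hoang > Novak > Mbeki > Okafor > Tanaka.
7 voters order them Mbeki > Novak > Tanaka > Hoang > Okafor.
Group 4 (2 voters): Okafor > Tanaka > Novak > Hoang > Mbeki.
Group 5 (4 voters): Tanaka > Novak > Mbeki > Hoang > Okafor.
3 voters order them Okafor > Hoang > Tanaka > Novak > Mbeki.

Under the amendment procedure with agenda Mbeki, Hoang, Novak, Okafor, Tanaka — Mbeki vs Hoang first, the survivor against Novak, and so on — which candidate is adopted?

Round 1: Mbeki vs Hoang — 12–7, Mbeki advances.
Round 2: Mbeki vs Novak — 8–11, Novak advances.
Round 3: Novak vs Okafor — 14–5, Novak advances.
Round 4: Novak vs Tanaka — 10–9, Novak advances.
The agenda winner is Novak.

Novak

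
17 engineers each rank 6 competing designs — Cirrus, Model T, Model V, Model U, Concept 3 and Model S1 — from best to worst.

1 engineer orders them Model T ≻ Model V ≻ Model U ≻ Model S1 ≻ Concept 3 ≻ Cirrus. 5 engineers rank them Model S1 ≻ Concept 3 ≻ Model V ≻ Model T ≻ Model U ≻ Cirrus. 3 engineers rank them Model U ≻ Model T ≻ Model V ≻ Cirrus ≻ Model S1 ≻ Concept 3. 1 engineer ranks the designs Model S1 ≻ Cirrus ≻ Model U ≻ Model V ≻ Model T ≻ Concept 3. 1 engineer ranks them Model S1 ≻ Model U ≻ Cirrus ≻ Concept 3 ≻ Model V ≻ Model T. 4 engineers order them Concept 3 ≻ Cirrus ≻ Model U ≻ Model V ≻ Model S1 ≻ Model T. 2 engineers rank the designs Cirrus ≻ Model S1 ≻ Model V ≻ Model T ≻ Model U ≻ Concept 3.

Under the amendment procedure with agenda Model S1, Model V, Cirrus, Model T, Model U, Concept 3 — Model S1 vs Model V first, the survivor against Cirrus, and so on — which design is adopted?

Concept 3

Round 1: Model S1 vs Model V — 9–8, Model S1 advances.
Round 2: Model S1 vs Cirrus — 8–9, Cirrus advances.
Round 3: Cirrus vs Model T — 8–9, Model T advances.
Round 4: Model T vs Model U — 8–9, Model U advances.
Round 5: Model U vs Concept 3 — 8–9, Concept 3 advances.
The agenda winner is Concept 3.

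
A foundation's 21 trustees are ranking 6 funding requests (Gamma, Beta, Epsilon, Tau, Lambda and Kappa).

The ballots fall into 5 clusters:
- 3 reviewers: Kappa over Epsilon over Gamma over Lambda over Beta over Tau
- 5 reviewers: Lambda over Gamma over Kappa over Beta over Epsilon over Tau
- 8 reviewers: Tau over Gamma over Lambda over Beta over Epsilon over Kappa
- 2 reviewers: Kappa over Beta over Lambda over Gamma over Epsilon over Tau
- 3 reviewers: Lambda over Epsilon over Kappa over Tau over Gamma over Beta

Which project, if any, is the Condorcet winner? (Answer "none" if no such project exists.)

Head-to-head results (21 reviewers):
Gamma vs Beta: 19 to 2, Gamma.
Gamma vs Epsilon: 5+8+2 = 15 for Gamma, 6 for Epsilon — Gamma by 15–6.
Gamma vs Tau: Gamma is ranked higher on 3+5+2 = 10 ballots, Tau on 11. Tau wins 11–10.
Gamma vs Lambda: 11 to 10, Gamma.
Gamma vs Kappa: Gamma is ranked higher on 5+8 = 13 ballots, Kappa on 8. Gamma wins 13–8.
Beta vs Epsilon: Beta preferred on 5+8+2 = 15 ballots; Beta wins 15–6.
Beta vs Tau: Beta preferred on 3+5+2 = 10 ballots; Tau wins 11–10.
Beta vs Lambda: 2 to 19, Lambda.
Beta vs Kappa: Beta preferred on 8 ballots; Kappa wins 13–8.
Epsilon vs Tau: 13 to 8, Epsilon.
Epsilon vs Lambda: 3 for Epsilon, 18 for Lambda — Lambda by 18–3.
Epsilon vs Kappa: Epsilon preferred on 8+3 = 11 ballots; Epsilon wins 11–10.
Tau vs Lambda: Tau is ranked higher on 8 ballots, Lambda on 13. Lambda wins 13–8.
Tau vs Kappa: 8 for Tau, 13 for Kappa — Kappa by 13–8.
Lambda vs Kappa: 5+8+3 = 16 for Lambda, 5 for Kappa — Lambda by 16–5.
Each project drops at least one matchup (Gamma loses to Tau; Beta loses to Gamma; Epsilon loses to Gamma; Tau loses to Epsilon; Lambda loses to Gamma; Kappa loses to Gamma); the cycle Gamma beats Epsilon beats Tau beats Gamma rules out a Condorcet winner.

none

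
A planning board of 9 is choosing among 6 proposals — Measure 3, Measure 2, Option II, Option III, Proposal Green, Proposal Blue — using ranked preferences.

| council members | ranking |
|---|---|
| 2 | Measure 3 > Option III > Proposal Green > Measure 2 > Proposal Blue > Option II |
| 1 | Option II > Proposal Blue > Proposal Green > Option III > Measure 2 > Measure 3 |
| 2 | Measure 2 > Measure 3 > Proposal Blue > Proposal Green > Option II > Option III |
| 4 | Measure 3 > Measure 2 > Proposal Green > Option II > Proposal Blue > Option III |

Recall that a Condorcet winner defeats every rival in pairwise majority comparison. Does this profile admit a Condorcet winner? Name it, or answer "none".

Head-to-head results (9 council members):
Measure 3 vs Measure 2: Measure 3 wins 6–3.
Measure 3 vs Option II: Measure 3 wins 8–1.
Measure 3 vs Option III: Measure 3 wins 8–1.
Measure 3 vs Proposal Green: Measure 3 wins 8–1.
Measure 3–Proposal Blue: Measure 3 8–1.
Measure 2 vs Option II: Measure 2 wins 8–1.
Measure 2 vs Option III: Measure 2, 6–3.
Measure 2–Proposal Green: Measure 2 6–3.
Measure 2–Proposal Blue: Measure 2 8–1.
Option II–Option III: Option II 7–2.
Option II vs Proposal Green: Proposal Green wins 8–1.
Option II–Proposal Blue: Option II 5–4.
Option III vs Proposal Green: Proposal Green, 7–2.
Option III vs Proposal Blue: Proposal Blue wins 7–2.
Proposal Green vs Proposal Blue: Proposal Green, 6–3.
Measure 3 wins every pairwise contest, so Measure 3 is the Condorcet winner.

Measure 3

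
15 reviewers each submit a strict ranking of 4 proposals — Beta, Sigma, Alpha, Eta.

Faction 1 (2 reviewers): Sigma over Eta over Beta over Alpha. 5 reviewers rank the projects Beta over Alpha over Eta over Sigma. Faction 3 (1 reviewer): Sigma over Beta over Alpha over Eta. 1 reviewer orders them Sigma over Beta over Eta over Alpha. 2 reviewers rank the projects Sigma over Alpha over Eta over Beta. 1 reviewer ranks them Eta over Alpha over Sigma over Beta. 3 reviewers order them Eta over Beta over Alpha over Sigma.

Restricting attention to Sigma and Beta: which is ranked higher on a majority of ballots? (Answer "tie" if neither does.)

Ballots ranking Sigma above Beta: 2 + 1 + 1 + 2 + 1 = 7.
Ballots ranking Beta above Sigma: 15 − 7 = 8.
Beta wins the head-to-head 8–7.

Beta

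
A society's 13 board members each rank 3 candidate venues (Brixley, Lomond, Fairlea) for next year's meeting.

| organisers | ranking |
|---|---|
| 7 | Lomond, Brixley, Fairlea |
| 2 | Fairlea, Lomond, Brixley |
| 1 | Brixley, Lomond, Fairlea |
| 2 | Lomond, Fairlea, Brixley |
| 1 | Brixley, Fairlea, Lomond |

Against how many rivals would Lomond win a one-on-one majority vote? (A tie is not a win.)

2

Lomond against each rival (13 organisers):
Lomond vs Brixley: 11 to 2, Lomond.
Lomond vs Fairlea: Lomond wins 10–3.
Lomond beats Brixley, Fairlea — 2 pairwise wins.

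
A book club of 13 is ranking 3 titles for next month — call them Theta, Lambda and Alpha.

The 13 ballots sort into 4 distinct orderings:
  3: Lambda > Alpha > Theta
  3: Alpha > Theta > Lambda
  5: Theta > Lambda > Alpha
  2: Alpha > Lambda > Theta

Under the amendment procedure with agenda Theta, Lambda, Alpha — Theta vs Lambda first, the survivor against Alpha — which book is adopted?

Alpha

Round 1: Theta vs Lambda — 8–5, Theta advances.
Round 2: Theta vs Alpha — 5–8, Alpha advances.
The agenda winner is Alpha.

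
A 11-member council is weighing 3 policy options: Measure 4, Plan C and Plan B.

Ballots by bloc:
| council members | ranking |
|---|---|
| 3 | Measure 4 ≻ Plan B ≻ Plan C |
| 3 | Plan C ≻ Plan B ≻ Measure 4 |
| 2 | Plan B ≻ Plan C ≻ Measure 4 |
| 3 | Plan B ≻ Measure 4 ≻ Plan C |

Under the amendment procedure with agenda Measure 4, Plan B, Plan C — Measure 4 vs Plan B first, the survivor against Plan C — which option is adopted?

Round 1: Measure 4 vs Plan B — 3–8, Plan B advances.
Round 2: Plan B vs Plan C — 8–3, Plan B advances.
Plan B survives the agenda.

Plan B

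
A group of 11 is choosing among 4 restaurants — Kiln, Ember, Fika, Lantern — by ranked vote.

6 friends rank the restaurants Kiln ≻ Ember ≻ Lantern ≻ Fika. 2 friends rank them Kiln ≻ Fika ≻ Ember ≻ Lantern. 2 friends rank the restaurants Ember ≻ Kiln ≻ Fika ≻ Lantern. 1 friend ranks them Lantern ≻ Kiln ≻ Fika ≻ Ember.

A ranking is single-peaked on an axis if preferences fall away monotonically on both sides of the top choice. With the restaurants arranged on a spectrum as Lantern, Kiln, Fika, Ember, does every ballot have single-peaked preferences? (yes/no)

Axis positions: Lantern=1, Kiln=2, Fika=3, Ember=4.
Bloc 1: ranking walks positions 2-4-1-3; Ember is ranked above Fika even though Fika lies between Ember and the peak Kiln on the axis — preferences dip and rise again. Not single-peaked.
Bloc 2 (peak Kiln at position 2): ranking walks positions 2-3-4-1, expanding outward from the peak — single-peaked.
Bloc 3: ranking walks positions 4-2-3-1; Kiln is ranked above Fika even though Fika lies between Kiln and the peak Ember on the axis — preferences dip and rise again. Not single-peaked.
Bloc 4 (peak Lantern at position 1): ranking walks positions 1-2-3-4, expanding outward from the peak — single-peaked.
Bloc 1 violates single-peakedness, so the profile is not single-peaked on this axis.

no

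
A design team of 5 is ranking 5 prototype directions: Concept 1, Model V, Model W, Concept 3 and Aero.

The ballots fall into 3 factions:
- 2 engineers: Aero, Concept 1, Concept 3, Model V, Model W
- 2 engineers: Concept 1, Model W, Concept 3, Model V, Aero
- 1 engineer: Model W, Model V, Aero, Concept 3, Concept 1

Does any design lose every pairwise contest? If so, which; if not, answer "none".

Head-to-head results (5 engineers):
Concept 1 vs Model V: Concept 1 wins 4–1.
Concept 1–Model W: Concept 1 4–1.
Concept 1 vs Concept 3: Concept 1 is ranked higher on 2+2 = 4 ballots, Concept 3 on 1. Concept 1 wins 4–1.
Concept 1 vs Aero: 2 to 3, Aero.
Model V vs Model W: Model W, 3–2.
Model V vs Concept 3: 1 for Model V, 4 for Concept 3 — Concept 3 by 4–1.
Model V vs Aero: 3 to 2, Model V.
Model W vs Concept 3: Model W, 3–2.
Model W vs Aero: Model W, 3–2.
Concept 3 vs Aero: Aero, 3–2.
No design is winless: Concept 1 beats Model V; Model V beats Aero; Model W beats Model V; Concept 3 beats Model V; Aero beats Concept 1. There is no Condorcet loser.

none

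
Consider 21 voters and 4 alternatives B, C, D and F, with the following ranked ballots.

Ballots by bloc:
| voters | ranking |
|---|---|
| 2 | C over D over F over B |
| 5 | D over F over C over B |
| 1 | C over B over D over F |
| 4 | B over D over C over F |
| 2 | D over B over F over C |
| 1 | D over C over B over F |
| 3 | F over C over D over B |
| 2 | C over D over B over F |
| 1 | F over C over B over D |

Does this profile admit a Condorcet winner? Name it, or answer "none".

D

Pairwise majorities:
B–C: C 15–6.
B vs D: D, 15–6.
B–F: F 11–10.
C–D: D 12–9.
C vs F: F, 11–10.
D–F: D 17–4.
D wins every pairwise contest, so D is the Condorcet winner.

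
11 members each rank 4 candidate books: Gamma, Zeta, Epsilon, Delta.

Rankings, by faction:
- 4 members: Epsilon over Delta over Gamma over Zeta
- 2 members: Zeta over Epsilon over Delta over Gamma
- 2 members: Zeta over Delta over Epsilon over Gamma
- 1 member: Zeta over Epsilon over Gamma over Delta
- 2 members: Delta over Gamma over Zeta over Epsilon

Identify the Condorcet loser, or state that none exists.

none

Head-to-head results (11 members):
Gamma–Zeta: Gamma 6–5.
Gamma vs Epsilon: 2 to 9, Epsilon.
Gamma vs Delta: Delta wins 10–1.
Zeta–Epsilon: Zeta 7–4.
Zeta–Delta: Delta 6–5.
Epsilon vs Delta: 4+2+1 = 7 for Epsilon, 4 for Delta — Epsilon by 7–4.
Every book wins at least one matchup (Gamma beats Zeta; Zeta beats Epsilon; Epsilon beats Gamma; Delta beats Gamma), so there is no Condorcet loser.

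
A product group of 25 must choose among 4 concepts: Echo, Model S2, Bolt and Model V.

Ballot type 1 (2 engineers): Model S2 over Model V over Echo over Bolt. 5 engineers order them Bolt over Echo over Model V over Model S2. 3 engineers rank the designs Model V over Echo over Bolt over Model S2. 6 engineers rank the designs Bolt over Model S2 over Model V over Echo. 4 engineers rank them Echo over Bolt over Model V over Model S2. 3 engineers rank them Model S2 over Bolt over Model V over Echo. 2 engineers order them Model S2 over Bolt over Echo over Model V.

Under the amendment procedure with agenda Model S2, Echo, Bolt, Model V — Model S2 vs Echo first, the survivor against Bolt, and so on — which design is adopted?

Bolt

Round 1: Model S2 vs Echo — 13–12, Model S2 advances.
Round 2: Model S2 vs Bolt — 7–18, Bolt advances.
Round 3: Bolt vs Model V — 20–5, Bolt advances.
Bolt survives the agenda.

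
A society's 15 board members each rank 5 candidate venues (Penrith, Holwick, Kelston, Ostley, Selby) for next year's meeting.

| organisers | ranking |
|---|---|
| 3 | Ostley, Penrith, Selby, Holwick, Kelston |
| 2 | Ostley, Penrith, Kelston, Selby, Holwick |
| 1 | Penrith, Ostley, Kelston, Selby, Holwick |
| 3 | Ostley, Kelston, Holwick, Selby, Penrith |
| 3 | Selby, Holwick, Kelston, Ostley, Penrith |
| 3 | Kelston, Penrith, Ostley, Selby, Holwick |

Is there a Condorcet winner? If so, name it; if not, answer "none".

Check each pair by majority over 15 ballots:
Penrith vs Holwick: Penrith is ranked higher on 3+2+1+3 = 9 ballots, Holwick on 6. Penrith wins 9–6.
Penrith vs Kelston: 3+2+1 = 6 for Penrith, 9 for Kelston — Kelston by 9–6.
Penrith vs Ostley: Penrith is ranked higher on 1+3 = 4 ballots, Ostley on 11. Ostley wins 11–4.
Penrith vs Selby: 9 to 6, Penrith.
Holwick vs Kelston: Holwick is ranked higher on 3+3 = 6 ballots, Kelston on 9. Kelston wins 9–6.
Holwick vs Ostley: 3 to 12, Ostley.
Holwick vs Selby: Holwick is ranked higher on 3 ballots, Selby on 12. Selby wins 12–3.
Kelston vs Ostley: 6 to 9, Ostley.
Kelston vs Selby: Kelston preferred on 2+1+3+3 = 9 ballots; Kelston wins 9–6.
Ostley vs Selby: Ostley preferred on 3+2+1+3+3 = 12 ballots; Ostley wins 12–3.
Ostley beats each of Penrith, Holwick, Kelston, Selby — Ostley is the Condorcet winner.

Ostley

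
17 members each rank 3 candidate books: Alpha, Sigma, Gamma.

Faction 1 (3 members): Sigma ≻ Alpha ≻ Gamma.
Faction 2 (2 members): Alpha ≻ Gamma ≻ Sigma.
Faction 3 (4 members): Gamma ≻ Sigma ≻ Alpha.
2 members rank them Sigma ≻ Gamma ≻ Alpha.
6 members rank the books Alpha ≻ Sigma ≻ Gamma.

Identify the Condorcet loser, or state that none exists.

Head-to-head results (17 members):
Alpha vs Sigma: Sigma, 9–8.
Alpha–Gamma: Alpha 11–6.
Sigma vs Gamma: Sigma preferred on 3+2+6 = 11 ballots; Sigma wins 11–6.
Only Gamma has no wins; Gamma is the Condorcet loser.

Gamma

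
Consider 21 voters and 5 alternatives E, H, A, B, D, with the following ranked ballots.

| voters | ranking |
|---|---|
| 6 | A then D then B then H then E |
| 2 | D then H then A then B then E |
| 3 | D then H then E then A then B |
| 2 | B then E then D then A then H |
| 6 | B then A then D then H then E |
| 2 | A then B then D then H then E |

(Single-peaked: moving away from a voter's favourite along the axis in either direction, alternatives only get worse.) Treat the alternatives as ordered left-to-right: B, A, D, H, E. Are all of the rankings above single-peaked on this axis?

no

Axis positions: B=1, A=2, D=3, H=4, E=5.
Ballot type 1 (peak A at position 2): ranking walks positions 2-3-1-4-5, expanding outward from the peak — single-peaked.
Ballot type 2 (peak D at position 3): ranking walks positions 3-4-2-1-5, expanding outward from the peak — single-peaked.
Ballot type 3 (peak D at position 3): ranking walks positions 3-4-5-2-1, expanding outward from the peak — single-peaked.
Ballot type 4: ranking walks positions 1-5-3-2-4; E is ranked above A even though A lies between E and the peak B on the axis — preferences dip and rise again. Not single-peaked.
Ballot type 5 (peak B at position 1): ranking walks positions 1-2-3-4-5, expanding outward from the peak — single-peaked.
Ballot type 6 (peak A at position 2): ranking walks positions 2-1-3-4-5, expanding outward from the peak — single-peaked.
Ballot type 4 violates single-peakedness, so the profile is not single-peaked on this axis.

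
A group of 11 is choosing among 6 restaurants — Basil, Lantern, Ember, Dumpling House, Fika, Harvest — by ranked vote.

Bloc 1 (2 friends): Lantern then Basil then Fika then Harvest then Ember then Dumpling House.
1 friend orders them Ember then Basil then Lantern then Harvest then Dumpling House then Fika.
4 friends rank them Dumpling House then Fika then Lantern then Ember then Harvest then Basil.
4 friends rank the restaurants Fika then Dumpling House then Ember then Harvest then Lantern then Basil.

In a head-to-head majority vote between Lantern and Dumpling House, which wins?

Dumpling House

Ballots ranking Lantern above Dumpling House: 2 + 1 = 3.
Ballots ranking Dumpling House above Lantern: 11 − 3 = 8.
Dumpling House wins the head-to-head 8–3.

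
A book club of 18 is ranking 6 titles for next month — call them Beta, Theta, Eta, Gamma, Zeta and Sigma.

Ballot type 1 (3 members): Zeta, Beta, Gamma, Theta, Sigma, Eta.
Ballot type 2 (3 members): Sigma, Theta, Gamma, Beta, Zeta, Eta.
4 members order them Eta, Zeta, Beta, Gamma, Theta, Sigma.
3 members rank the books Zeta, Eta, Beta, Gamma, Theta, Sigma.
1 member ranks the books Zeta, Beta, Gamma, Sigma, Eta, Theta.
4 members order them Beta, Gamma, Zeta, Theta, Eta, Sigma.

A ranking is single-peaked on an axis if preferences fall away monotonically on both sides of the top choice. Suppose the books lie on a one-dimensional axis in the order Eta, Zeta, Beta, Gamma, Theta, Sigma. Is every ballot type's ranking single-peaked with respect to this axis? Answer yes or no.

no

Axis positions: Eta=1, Zeta=2, Beta=3, Gamma=4, Theta=5, Sigma=6.
Ballot type 1 (peak Zeta at position 2): ranking walks positions 2-3-4-5-6-1, expanding outward from the peak — single-peaked.
Ballot type 2 (peak Sigma at position 6): ranking walks positions 6-5-4-3-2-1, expanding outward from the peak — single-peaked.
Ballot type 3 (peak Eta at position 1): ranking walks positions 1-2-3-4-5-6, expanding outward from the peak — single-peaked.
Ballot type 4 (peak Zeta at position 2): ranking walks positions 2-1-3-4-5-6, expanding outward from the peak — single-peaked.
Ballot type 5: ranking walks positions 2-3-4-6-1-5; Sigma is ranked above Theta even though Theta lies between Sigma and the peak Zeta on the axis — preferences dip and rise again. Not single-peaked.
Ballot type 6 (peak Beta at position 3): ranking walks positions 3-4-2-5-1-6, expanding outward from the peak — single-peaked.
Ballot type 5 violates single-peakedness, so the profile is not single-peaked on this axis.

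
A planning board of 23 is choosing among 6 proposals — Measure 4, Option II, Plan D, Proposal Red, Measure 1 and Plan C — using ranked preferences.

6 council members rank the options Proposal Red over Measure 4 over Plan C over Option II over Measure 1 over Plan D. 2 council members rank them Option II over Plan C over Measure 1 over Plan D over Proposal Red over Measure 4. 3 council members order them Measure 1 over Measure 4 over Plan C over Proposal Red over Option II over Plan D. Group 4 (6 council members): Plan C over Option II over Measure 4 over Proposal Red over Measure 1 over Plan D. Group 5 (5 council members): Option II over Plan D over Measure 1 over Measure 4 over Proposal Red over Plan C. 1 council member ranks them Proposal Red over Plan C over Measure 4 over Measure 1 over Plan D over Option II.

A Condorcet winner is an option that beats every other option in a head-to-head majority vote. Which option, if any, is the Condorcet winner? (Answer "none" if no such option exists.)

none

Check each pair by majority over 23 ballots:
Measure 4–Option II: Option II 13–10.
Measure 4 vs Plan D: Measure 4 wins 16–7.
Measure 4 vs Proposal Red: 14 to 9, Measure 4.
Measure 4 vs Measure 1: Measure 4 is ranked higher on 6+6+1 = 13 ballots, Measure 1 on 10. Measure 4 wins 13–10.
Measure 4 vs Plan C: Measure 4 is ranked higher on 6+3+5 = 14 ballots, Plan C on 9. Measure 4 wins 14–9.
Option II vs Plan D: Option II is ranked higher on 6+2+3+6+5 = 22 ballots, Plan D on 1. Option II wins 22–1.
Option II vs Proposal Red: Option II is ranked higher on 2+6+5 = 13 ballots, Proposal Red on 10. Option II wins 13–10.
Option II vs Measure 1: 19 to 4, Option II.
Option II vs Plan C: Plan C, 16–7.
Plan D vs Proposal Red: 2+5 = 7 for Plan D, 16 for Proposal Red — Proposal Red by 16–7.
Plan D vs Measure 1: Plan D is ranked higher on 5 ballots, Measure 1 on 18. Measure 1 wins 18–5.
Plan D vs Plan C: Plan D is ranked higher on 5 ballots, Plan C on 18. Plan C wins 18–5.
Proposal Red vs Measure 1: 6+6+1 = 13 for Proposal Red, 10 for Measure 1 — Proposal Red by 13–10.
Proposal Red vs Plan C: 12 to 11, Proposal Red.
Measure 1 vs Plan C: Measure 1 is ranked higher on 3+5 = 8 ballots, Plan C on 15. Plan C wins 15–8.
Each option drops at least one matchup (Measure 4 loses to Option II; Option II loses to Plan C; Plan D loses to Measure 4; Proposal Red loses to Measure 4; Measure 1 loses to Measure 4; Plan C loses to Measure 4); the cycle Measure 4 > Plan C > Option II > Measure 4 rules out a Condorcet winner.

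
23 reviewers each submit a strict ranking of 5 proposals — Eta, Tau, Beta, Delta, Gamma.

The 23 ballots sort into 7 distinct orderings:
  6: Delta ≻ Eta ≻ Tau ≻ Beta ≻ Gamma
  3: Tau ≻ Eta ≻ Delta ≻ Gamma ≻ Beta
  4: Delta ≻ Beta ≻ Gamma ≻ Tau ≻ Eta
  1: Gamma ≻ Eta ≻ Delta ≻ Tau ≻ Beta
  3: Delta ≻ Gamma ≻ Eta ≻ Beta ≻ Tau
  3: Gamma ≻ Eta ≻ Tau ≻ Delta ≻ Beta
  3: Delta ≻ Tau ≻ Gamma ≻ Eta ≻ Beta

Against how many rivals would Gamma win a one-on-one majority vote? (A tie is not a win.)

Gamma against each rival (23 reviewers):
Gamma vs Eta: Gamma preferred on 4+1+3+3+3 = 14 ballots; Gamma wins 14–9.
Gamma vs Tau: Tau, 12–11.
Gamma vs Beta: Gamma wins 13–10.
Gamma vs Delta: Delta wins 19–4.
Gamma beats Eta, Beta; loses to Tau, Delta — 2 pairwise wins.

2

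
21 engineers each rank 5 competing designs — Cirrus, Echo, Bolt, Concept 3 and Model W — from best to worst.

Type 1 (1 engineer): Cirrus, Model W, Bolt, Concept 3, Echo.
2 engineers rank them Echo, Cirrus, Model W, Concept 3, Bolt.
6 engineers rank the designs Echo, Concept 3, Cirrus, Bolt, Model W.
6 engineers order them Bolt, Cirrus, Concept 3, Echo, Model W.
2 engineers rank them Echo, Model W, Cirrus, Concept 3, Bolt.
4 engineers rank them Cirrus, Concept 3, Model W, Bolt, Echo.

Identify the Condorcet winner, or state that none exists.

Cirrus

Head-to-head results (21 engineers):
Cirrus vs Echo: Cirrus, 11–10.
Cirrus–Bolt: Cirrus 15–6.
Cirrus vs Concept 3: Cirrus wins 15–6.
Cirrus–Model W: Cirrus 19–2.
Echo vs Bolt: Bolt, 11–10.
Echo–Concept 3: Concept 3 11–10.
Echo vs Model W: Echo wins 16–5.
Bolt–Concept 3: Concept 3 14–7.
Bolt–Model W: Bolt 12–9.
Concept 3 vs Model W: Concept 3, 16–5.
Cirrus defeats every rival head-to-head and is the Condorcet winner.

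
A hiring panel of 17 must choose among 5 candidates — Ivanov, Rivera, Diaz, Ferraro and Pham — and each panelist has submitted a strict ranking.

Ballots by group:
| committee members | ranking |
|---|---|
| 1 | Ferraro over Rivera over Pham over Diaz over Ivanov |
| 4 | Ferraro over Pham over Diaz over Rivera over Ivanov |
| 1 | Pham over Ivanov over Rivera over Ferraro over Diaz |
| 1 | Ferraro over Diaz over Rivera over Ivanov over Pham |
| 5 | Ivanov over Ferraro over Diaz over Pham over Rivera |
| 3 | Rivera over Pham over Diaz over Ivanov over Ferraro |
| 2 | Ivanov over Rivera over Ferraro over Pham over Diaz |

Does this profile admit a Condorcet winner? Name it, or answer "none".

Pairwise majorities:
Ivanov vs Rivera: 8 to 9, Rivera.
Ivanov vs Diaz: Ivanov preferred on 1+5+2 = 8 ballots; Diaz wins 9–8.
Ivanov vs Ferraro: Ivanov is ranked higher on 1+5+3+2 = 11 ballots, Ferraro on 6. Ivanov wins 11–6.
Ivanov vs Pham: 8 to 9, Pham.
Rivera vs Diaz: 1+1+3+2 = 7 for Rivera, 10 for Diaz — Diaz by 10–7.
Rivera vs Ferraro: 1+3+2 = 6 for Rivera, 11 for Ferraro — Ferraro by 11–6.
Rivera vs Pham: Rivera is ranked higher on 1+1+3+2 = 7 ballots, Pham on 10. Pham wins 10–7.
Diaz vs Ferraro: Diaz is ranked higher on 3 ballots, Ferraro on 14. Ferraro wins 14–3.
Diaz vs Pham: Diaz is ranked higher on 1+5 = 6 ballots, Pham on 11. Pham wins 11–6.
Ferraro vs Pham: Ferraro is ranked higher on 1+4+1+5+2 = 13 ballots, Pham on 4. Ferraro wins 13–4.
Every candidate loses at least once (Ivanov loses to Rivera; Rivera loses to Diaz; Diaz loses to Ferraro; Ferraro loses to Ivanov; Pham loses to Ferraro). The majority relation contains the cycle Ivanov > Ferraro > Rivera > Ivanov, so there is no Condorcet winner.

none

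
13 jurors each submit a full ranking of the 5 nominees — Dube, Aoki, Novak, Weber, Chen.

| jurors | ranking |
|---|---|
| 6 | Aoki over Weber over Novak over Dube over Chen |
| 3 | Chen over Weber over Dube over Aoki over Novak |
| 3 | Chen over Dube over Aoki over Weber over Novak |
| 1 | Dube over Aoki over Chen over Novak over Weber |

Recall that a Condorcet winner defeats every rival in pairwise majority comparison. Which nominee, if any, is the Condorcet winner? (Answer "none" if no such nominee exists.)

Head-to-head results (13 jurors):
Dube vs Aoki: 3+3+1 = 7 for Dube, 6 for Aoki — Dube by 7–6.
Dube vs Novak: Dube preferred on 3+3+1 = 7 ballots; Dube wins 7–6.
Dube vs Weber: Dube is ranked higher on 3+1 = 4 ballots, Weber on 9. Weber wins 9–4.
Dube vs Chen: 6+1 = 7 for Dube, 6 for Chen — Dube by 7–6.
Aoki vs Novak: Aoki preferred on 6+3+3+1 = 13 ballots; Aoki wins 13–0.
Aoki vs Weber: Aoki wins 10–3.
Aoki vs Chen: Aoki wins 7–6.
Novak vs Weber: 1 to 12, Weber.
Novak vs Chen: Chen wins 7–6.
Weber vs Chen: 6 to 7, Chen.
Each nominee drops at least one matchup (Dube loses to Weber; Aoki loses to Dube; Novak loses to Dube; Weber loses to Aoki; Chen loses to Dube); the cycle Dube beats Aoki beats Weber beats Dube rules out a Condorcet winner.

none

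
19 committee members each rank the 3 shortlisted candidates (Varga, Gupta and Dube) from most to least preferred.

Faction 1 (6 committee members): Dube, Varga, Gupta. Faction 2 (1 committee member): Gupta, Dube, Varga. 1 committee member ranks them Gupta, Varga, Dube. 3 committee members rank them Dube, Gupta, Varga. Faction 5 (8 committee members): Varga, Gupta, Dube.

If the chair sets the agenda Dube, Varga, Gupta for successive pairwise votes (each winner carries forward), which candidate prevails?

Gupta

Round 1: Dube vs Varga — 10–9, Dube advances.
Round 2: Dube vs Gupta — 9–10, Gupta advances.
Gupta survives the agenda.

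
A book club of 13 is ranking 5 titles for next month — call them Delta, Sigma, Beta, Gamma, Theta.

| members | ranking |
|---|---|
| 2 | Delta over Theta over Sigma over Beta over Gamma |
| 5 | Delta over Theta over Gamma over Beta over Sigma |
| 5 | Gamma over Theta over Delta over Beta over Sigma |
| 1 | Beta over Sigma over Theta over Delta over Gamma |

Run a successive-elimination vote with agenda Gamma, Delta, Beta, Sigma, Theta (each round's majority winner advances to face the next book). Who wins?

Delta

Round 1: Gamma vs Delta — 5–8, Delta advances.
Round 2: Delta vs Beta — 12–1, Delta advances.
Round 3: Delta vs Sigma — 12–1, Delta advances.
Round 4: Delta vs Theta — 7–6, Delta advances.
The agenda winner is Delta.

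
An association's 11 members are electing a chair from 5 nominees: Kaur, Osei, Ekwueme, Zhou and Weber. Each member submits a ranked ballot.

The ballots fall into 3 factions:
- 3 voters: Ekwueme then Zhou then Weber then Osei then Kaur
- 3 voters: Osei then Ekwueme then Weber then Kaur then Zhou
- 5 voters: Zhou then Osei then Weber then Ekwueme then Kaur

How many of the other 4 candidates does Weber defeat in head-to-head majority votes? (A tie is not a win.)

Weber against each rival (11 voters):
Weber vs Kaur: 3+3+5 = 11 for Weber, 0 for Kaur — Weber by 11–0.
Weber vs Osei: Osei wins 8–3.
Weber vs Ekwueme: Weber preferred on 5 ballots; Ekwueme wins 6–5.
Weber vs Zhou: 3 to 8, Zhou.
Weber beats Kaur; loses to Osei, Ekwueme, Zhou — 1 pairwise win.

1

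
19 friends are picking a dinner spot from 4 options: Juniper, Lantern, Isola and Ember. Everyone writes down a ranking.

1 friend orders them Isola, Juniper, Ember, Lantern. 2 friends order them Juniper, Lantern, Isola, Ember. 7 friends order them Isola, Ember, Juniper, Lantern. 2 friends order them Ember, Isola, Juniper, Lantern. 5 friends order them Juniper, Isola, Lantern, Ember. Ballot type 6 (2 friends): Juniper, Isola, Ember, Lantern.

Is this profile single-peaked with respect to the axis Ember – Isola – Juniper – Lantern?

yes

Axis positions: Ember=1, Isola=2, Juniper=3, Lantern=4.
Ballot type 1 (peak Isola at position 2): ranking walks positions 2-3-1-4, expanding outward from the peak — single-peaked.
Ballot type 2 (peak Juniper at position 3): ranking walks positions 3-4-2-1, expanding outward from the peak — single-peaked.
Ballot type 3 (peak Isola at position 2): ranking walks positions 2-1-3-4, expanding outward from the peak — single-peaked.
Ballot type 4 (peak Ember at position 1): ranking walks positions 1-2-3-4, expanding outward from the peak — single-peaked.
Ballot type 5 (peak Juniper at position 3): ranking walks positions 3-2-4-1, expanding outward from the peak — single-peaked.
Ballot type 6 (peak Juniper at position 3): ranking walks positions 3-2-1-4, expanding outward from the peak — single-peaked.
Every ranking is single-peaked on this axis.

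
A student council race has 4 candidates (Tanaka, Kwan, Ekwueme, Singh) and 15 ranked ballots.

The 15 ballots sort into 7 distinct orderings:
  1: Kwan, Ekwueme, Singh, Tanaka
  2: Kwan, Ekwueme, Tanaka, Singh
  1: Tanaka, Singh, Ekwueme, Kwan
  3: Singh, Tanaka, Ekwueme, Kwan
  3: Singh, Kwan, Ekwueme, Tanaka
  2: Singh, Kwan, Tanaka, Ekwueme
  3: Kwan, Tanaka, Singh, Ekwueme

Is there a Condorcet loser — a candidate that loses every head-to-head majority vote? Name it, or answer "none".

Ekwueme

Pairwise majorities:
Tanaka vs Kwan: Kwan, 11–4.
Tanaka vs Ekwueme: Tanaka preferred on 1+3+2+3 = 9 ballots; Tanaka wins 9–6.
Tanaka vs Singh: Singh wins 9–6.
Kwan vs Ekwueme: 1+2+3+2+3 = 11 for Kwan, 4 for Ekwueme — Kwan by 11–4.
Kwan vs Singh: Singh wins 9–6.
Ekwueme–Singh: Singh 12–3.
Ekwueme is beaten in every head-to-head and is the Condorcet loser.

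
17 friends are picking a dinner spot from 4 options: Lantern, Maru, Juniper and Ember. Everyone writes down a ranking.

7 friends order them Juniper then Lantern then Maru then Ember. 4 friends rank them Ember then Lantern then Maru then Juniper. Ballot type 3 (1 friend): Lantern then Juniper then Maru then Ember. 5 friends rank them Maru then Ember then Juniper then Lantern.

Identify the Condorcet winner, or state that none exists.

none

Check each pair by majority over 17 ballots:
Lantern vs Maru: 7+4+1 = 12 for Lantern, 5 for Maru — Lantern by 12–5.
Lantern vs Juniper: 4+1 = 5 for Lantern, 12 for Juniper — Juniper by 12–5.
Lantern vs Ember: Lantern is ranked higher on 7+1 = 8 ballots, Ember on 9. Ember wins 9–8.
Maru vs Juniper: Maru is ranked higher on 4+5 = 9 ballots, Juniper on 8. Maru wins 9–8.
Maru vs Ember: 7+1+5 = 13 for Maru, 4 for Ember — Maru by 13–4.
Juniper vs Ember: 8 to 9, Ember.
Every restaurant loses at least once (Lantern loses to Juniper; Maru loses to Lantern; Juniper loses to Maru; Ember loses to Maru). The majority relation contains the cycle Lantern > Maru > Juniper > Lantern, so there is no Condorcet winner.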